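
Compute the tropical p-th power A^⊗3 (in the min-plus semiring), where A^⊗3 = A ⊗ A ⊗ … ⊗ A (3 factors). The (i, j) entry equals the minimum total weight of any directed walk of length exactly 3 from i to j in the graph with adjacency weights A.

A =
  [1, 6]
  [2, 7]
A^⊗3 =
  [3, 8]
  [4, 9]

Each entry (A^⊗3)_ij equals the minimum over all length-3 walks i = v_0 → v_1 → … → v_3 = j of Σ_t A[v_t][v_{t+1}]. For example, for (i, j) = (0, 1) we minimise over 4 possible intermediate vertex sequences; the minimum is 8, attained along the walk 0 → 0 → 0 → 1.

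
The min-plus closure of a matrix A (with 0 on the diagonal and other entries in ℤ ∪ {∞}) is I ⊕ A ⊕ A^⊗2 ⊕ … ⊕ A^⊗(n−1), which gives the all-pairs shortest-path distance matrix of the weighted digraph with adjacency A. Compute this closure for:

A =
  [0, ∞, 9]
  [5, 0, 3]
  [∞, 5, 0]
Closure =
  [0, 14, 9]
  [5, 0, 3]
  [10, 5, 0]

This is the Floyd-Warshall all-pairs shortest-path computation. For each intermediate vertex k = 0, 1, …, 2, update dist[i][j] ← min(dist[i][j], dist[i][k] + dist[k][j]). The final matrix gives, for each (i, j), the minimum total weight of any directed path from i to j (possibly empty when i = j).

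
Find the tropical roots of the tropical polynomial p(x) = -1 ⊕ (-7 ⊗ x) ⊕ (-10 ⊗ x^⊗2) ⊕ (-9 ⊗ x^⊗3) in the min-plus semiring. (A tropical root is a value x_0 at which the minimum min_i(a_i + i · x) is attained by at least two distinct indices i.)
Roots: {-1, 3, 6}

Each tropical root is a break point of the lower envelope of the lines y = a_i + i · x (there are 4 lines, with slopes 0, 1, ..., 3). Only the lines that attain the minimum somewhere contribute to roots; other lines are dominated. Here the surviving (envelope) indices are i = 3, i = 2, i = 1, i = 0.
Intersections between consecutive envelope lines give the roots: for adjacent envelope indices i < j the intersection is x = (a_i − a_j) / (j − i). Reading off the sorted break points: {-1, 3, 6}.
Verification: at each break x_0, at least two indices attain the minimum of min_i(a_i + i · x_0).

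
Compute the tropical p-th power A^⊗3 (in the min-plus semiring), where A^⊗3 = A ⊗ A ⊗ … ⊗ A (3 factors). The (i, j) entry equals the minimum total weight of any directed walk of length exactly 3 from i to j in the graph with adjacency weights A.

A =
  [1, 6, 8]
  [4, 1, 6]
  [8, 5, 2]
A^⊗3 =
  [3, 8, 10]
  [6, 3, 8]
  [10, 7, 6]

Each entry (A^⊗3)_ij equals the minimum over all length-3 walks i = v_0 → v_1 → … → v_3 = j of Σ_t A[v_t][v_{t+1}]. For example, for (i, j) = (0, 2) we minimise over 9 possible intermediate vertex sequences; the minimum is 10, attained along the walk 0 → 0 → 0 → 2.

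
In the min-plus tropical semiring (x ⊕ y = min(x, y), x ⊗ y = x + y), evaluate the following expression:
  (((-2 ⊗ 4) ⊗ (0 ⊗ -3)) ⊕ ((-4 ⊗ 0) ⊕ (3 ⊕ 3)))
(((-2 ⊗ 4) ⊗ (0 ⊗ -3)) ⊕ ((-4 ⊗ 0) ⊕ (3 ⊕ 3))) = -4

Expand innermost to outermost. Recall ⊕ takes the minimum of its arguments and ⊗ takes their sum. Working out the expression (((-2 ⊗ 4) ⊗ (0 ⊗ -3)) ⊕ ((-4 ⊗ 0) ⊕ (3 ⊕ 3))) gives -4.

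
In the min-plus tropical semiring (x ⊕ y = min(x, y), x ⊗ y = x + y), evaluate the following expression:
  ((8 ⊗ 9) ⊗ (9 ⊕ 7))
((8 ⊗ 9) ⊗ (9 ⊕ 7)) = 24

Expand innermost to outermost. Recall ⊕ takes the minimum of its arguments and ⊗ takes their sum. Working out the expression ((8 ⊗ 9) ⊗ (9 ⊕ 7)) gives 24.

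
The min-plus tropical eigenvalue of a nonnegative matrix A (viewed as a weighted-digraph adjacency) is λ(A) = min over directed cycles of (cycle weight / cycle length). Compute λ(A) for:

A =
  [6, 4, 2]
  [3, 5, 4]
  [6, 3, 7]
λ(A) = 8/3

Enumerate directed cycles and compute their means (weight / length). Sample:
  cycle 0 → 0: weight = 6, length = 1, mean = 6/1 ≈ 6.000
  cycle 1 → 1: weight = 5, length = 1, mean = 5/1 ≈ 5.000
  cycle 2 → 2: weight = 7, length = 1, mean = 7/1 ≈ 7.000
  cycle 0 → 1 → 0: weight = 7, length = 2, mean = 7/2 ≈ 3.500
  cycle 0 → 2 → 0: weight = 8, length = 2, mean = 8/2 ≈ 4.000
  cycle 1 → 0 → 1: weight = 7, length = 2, mean = 7/2 ≈ 3.500
Minimum mean = 2.667, attained e.g. along the cycle 0 → 2 → 1 → 0 with weight 8 and length 3. So λ(A) = 8/3 = 8/3.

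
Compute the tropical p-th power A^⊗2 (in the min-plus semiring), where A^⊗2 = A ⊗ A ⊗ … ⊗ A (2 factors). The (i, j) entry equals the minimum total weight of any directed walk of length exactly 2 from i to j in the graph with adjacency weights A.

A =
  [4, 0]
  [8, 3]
A^⊗2 =
  [8, 3]
  [11, 6]

Each entry (A^⊗2)_ij equals the minimum over all length-2 walks i = v_0 → v_1 → … → v_2 = j of Σ_t A[v_t][v_{t+1}]. For example, for (i, j) = (0, 1) we minimise over 2 possible intermediate vertex sequences; the minimum is 3, attained along the walk 0 → 1 → 1.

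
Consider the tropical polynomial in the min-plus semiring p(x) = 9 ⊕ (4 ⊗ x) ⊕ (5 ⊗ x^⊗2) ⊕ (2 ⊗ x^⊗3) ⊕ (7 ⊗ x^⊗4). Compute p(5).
p(5) = 9

A tropical monomial a ⊗ x^⊗i evaluates to a + i · x. Evaluating each term at x = 5:
  Term 0 contributes 9 + 0 · 5 = 9
  Term 1 contributes 4 + 1 · 5 = 9
  Term 2 contributes 5 + 2 · 5 = 15
  Term 3 contributes 2 + 3 · 5 = 17
  Term 4 contributes 7 + 4 · 5 = 27
p(5) = ⊕ of these = min[9, 9, 15, 17, 27] = 9.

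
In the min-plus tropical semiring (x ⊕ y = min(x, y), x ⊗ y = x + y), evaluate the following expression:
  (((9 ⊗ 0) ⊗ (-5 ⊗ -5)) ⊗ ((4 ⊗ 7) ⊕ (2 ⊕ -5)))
(((9 ⊗ 0) ⊗ (-5 ⊗ -5)) ⊗ ((4 ⊗ 7) ⊕ (2 ⊕ -5))) = -6

Expand innermost to outermost. Recall ⊕ takes the minimum of its arguments and ⊗ takes their sum. Working out the expression (((9 ⊗ 0) ⊗ (-5 ⊗ -5)) ⊗ ((4 ⊗ 7) ⊕ (2 ⊕ -5))) gives -6.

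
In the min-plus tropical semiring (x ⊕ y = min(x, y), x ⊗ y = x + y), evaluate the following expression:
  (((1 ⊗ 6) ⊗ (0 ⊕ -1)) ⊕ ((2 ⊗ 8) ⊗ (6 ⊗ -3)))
(((1 ⊗ 6) ⊗ (0 ⊕ -1)) ⊕ ((2 ⊗ 8) ⊗ (6 ⊗ -3))) = 6

Expand innermost to outermost. Recall ⊕ takes the minimum of its arguments and ⊗ takes their sum. Working out the expression (((1 ⊗ 6) ⊗ (0 ⊕ -1)) ⊕ ((2 ⊗ 8) ⊗ (6 ⊗ -3))) gives 6.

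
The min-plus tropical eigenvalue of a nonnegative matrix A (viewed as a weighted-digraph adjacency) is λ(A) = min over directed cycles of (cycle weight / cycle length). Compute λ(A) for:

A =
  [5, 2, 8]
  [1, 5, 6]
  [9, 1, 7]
λ(A) = 3/2

Enumerate directed cycles and compute their means (weight / length). Sample:
  cycle 0 → 0: weight = 5, length = 1, mean = 5/1 ≈ 5.000
  cycle 1 → 1: weight = 5, length = 1, mean = 5/1 ≈ 5.000
  cycle 2 → 2: weight = 7, length = 1, mean = 7/1 ≈ 7.000
  cycle 0 → 1 → 0: weight = 3, length = 2, mean = 3/2 ≈ 1.500
  cycle 0 → 2 → 0: weight = 17, length = 2, mean = 17/2 ≈ 8.500
  cycle 1 → 0 → 1: weight = 3, length = 2, mean = 3/2 ≈ 1.500
Minimum mean = 1.500, attained e.g. along the cycle 0 → 1 → 0 with weight 3 and length 2. So λ(A) = 3/2 = 3/2.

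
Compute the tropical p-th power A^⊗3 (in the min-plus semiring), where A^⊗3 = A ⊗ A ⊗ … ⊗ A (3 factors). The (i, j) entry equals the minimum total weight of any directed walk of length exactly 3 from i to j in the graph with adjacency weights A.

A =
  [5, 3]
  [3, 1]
A^⊗3 =
  [7, 5]
  [5, 3]

Each entry (A^⊗3)_ij equals the minimum over all length-3 walks i = v_0 → v_1 → … → v_3 = j of Σ_t A[v_t][v_{t+1}]. For example, for (i, j) = (0, 1) we minimise over 4 possible intermediate vertex sequences; the minimum is 5, attained along the walk 0 → 1 → 1 → 1.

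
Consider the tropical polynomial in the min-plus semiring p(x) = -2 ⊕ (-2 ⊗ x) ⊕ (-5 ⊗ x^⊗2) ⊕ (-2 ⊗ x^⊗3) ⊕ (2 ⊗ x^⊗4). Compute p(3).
p(3) = -2

A tropical monomial a ⊗ x^⊗i evaluates to a + i · x. Evaluating each term at x = 3:
  Term 0 contributes -2 + 0 · 3 = -2
  Term 1 contributes -2 + 1 · 3 = 1
  Term 2 contributes -5 + 2 · 3 = 1
  Term 3 contributes -2 + 3 · 3 = 7
  Term 4 contributes 2 + 4 · 3 = 14
p(3) = ⊕ of these = min[-2, 1, 1, 7, 14] = -2.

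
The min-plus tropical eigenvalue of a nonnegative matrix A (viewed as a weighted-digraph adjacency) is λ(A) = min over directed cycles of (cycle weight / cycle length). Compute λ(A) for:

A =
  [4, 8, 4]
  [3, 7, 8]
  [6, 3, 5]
λ(A) = 10/3

Enumerate directed cycles and compute their means (weight / length). Sample:
  cycle 0 → 0: weight = 4, length = 1, mean = 4/1 ≈ 4.000
  cycle 1 → 1: weight = 7, length = 1, mean = 7/1 ≈ 7.000
  cycle 2 → 2: weight = 5, length = 1, mean = 5/1 ≈ 5.000
  cycle 0 → 1 → 0: weight = 11, length = 2, mean = 11/2 ≈ 5.500
  cycle 0 → 2 → 0: weight = 10, length = 2, mean = 10/2 ≈ 5.000
  cycle 1 → 0 → 1: weight = 11, length = 2, mean = 11/2 ≈ 5.500
Minimum mean = 3.333, attained e.g. along the cycle 0 → 2 → 1 → 0 with weight 10 and length 3. So λ(A) = 10/3 = 10/3.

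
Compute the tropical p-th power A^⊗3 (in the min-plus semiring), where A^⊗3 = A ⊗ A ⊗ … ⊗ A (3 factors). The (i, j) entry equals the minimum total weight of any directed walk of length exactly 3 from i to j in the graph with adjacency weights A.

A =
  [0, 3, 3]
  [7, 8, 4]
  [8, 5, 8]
A^⊗3 =
  [0, 3, 3]
  [7, 10, 10]
  [8, 11, 11]

Each entry (A^⊗3)_ij equals the minimum over all length-3 walks i = v_0 → v_1 → … → v_3 = j of Σ_t A[v_t][v_{t+1}]. For example, for (i, j) = (0, 2) we minimise over 9 possible intermediate vertex sequences; the minimum is 3, attained along the walk 0 → 0 → 0 → 2.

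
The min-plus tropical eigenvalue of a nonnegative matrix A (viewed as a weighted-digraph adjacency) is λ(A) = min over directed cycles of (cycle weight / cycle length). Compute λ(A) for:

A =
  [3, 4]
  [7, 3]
λ(A) = 3

Enumerate directed cycles and compute their means (weight / length). Sample:
  cycle 0 → 0: weight = 3, length = 1, mean = 3/1 ≈ 3.000
  cycle 1 → 1: weight = 3, length = 1, mean = 3/1 ≈ 3.000
  cycle 0 → 1 → 0: weight = 11, length = 2, mean = 11/2 ≈ 5.500
  cycle 1 → 0 → 1: weight = 11, length = 2, mean = 11/2 ≈ 5.500
Minimum mean = 3.000, attained e.g. along the cycle 0 → 0 with weight 3 and length 1. So λ(A) = 3/1 = 3.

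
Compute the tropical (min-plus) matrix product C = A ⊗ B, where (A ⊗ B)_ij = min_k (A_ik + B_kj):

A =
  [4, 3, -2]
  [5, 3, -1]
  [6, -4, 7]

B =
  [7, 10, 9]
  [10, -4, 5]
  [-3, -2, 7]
A ⊗ B =
  [-5, -4, 5]
  [-4, -3, 6]
  [4, -8, 1]

Apply the min-plus product entry-by-entry:
  C[0][0] = min over k of (A[0][0] + B[0][0] = 4 + 7 = 11, A[0][1] + B[1][0] = 3 + 10 = 13, A[0][2] + B[2][0] = -2 + -3 = -5) = -5 (attained at k = 2)
  C[0][1] = min over k of (A[0][0] + B[0][1] = 4 + 10 = 14, A[0][1] + B[1][1] = 3 + -4 = -1, A[0][2] + B[2][1] = -2 + -2 = -4) = -4 (attained at k = 2)
  C[0][2] = min over k of (A[0][0] + B[0][2] = 4 + 9 = 13, A[0][1] + B[1][2] = 3 + 5 = 8, A[0][2] + B[2][2] = -2 + 7 = 5) = 5 (attained at k = 2)
  C[1][0] = min over k of (A[1][0] + B[0][0] = 5 + 7 = 12, A[1][1] + B[1][0] = 3 + 10 = 13, A[1][2] + B[2][0] = -1 + -3 = -4) = -4 (attained at k = 2)
  C[1][1] = min over k of (A[1][0] + B[0][1] = 5 + 10 = 15, A[1][1] + B[1][1] = 3 + -4 = -1, A[1][2] + B[2][1] = -1 + -2 = -3) = -3 (attained at k = 2)
  C[1][2] = min over k of (A[1][0] + B[0][2] = 5 + 9 = 14, A[1][1] + B[1][2] = 3 + 5 = 8, A[1][2] + B[2][2] = -1 + 7 = 6) = 6 (attained at k = 2)
  C[2][0] = min over k of (A[2][0] + B[0][0] = 6 + 7 = 13, A[2][1] + B[1][0] = -4 + 10 = 6, A[2][2] + B[2][0] = 7 + -3 = 4) = 4 (attained at k = 2)
  C[2][1] = min over k of (A[2][0] + B[0][1] = 6 + 10 = 16, A[2][1] + B[1][1] = -4 + -4 = -8, A[2][2] + B[2][1] = 7 + -2 = 5) = -8 (attained at k = 1)
  C[2][2] = min over k of (A[2][0] + B[0][2] = 6 + 9 = 15, A[2][1] + B[1][2] = -4 + 5 = 1, A[2][2] + B[2][2] = 7 + 7 = 14) = 1 (attained at k = 1)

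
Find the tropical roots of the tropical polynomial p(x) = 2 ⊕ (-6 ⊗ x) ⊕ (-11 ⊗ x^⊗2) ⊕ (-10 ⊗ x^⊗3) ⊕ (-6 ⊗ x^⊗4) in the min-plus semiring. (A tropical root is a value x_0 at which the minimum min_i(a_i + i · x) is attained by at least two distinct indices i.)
Roots: {-4, -1, 5, 8}

Each tropical root is a break point of the lower envelope of the lines y = a_i + i · x (there are 5 lines, with slopes 0, 1, ..., 4). Only the lines that attain the minimum somewhere contribute to roots; other lines are dominated. Here the surviving (envelope) indices are i = 4, i = 3, i = 2, i = 1, i = 0.
Intersections between consecutive envelope lines give the roots: for adjacent envelope indices i < j the intersection is x = (a_i − a_j) / (j − i). Reading off the sorted break points: {-4, -1, 5, 8}.
Verification: at each break x_0, at least two indices attain the minimum of min_i(a_i + i · x_0).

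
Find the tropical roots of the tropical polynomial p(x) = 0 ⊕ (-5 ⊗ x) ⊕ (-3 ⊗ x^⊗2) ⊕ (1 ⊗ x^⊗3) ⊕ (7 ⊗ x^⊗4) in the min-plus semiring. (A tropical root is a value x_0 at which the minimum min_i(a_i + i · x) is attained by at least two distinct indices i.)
Roots: {-6, -4, -2, 5}

Each tropical root is a break point of the lower envelope of the lines y = a_i + i · x (there are 5 lines, with slopes 0, 1, ..., 4). Only the lines that attain the minimum somewhere contribute to roots; other lines are dominated. Here the surviving (envelope) indices are i = 4, i = 3, i = 2, i = 1, i = 0.
Intersections between consecutive envelope lines give the roots: for adjacent envelope indices i < j the intersection is x = (a_i − a_j) / (j − i). Reading off the sorted break points: {-6, -4, -2, 5}.
Verification: at each break x_0, at least two indices attain the minimum of min_i(a_i + i · x_0).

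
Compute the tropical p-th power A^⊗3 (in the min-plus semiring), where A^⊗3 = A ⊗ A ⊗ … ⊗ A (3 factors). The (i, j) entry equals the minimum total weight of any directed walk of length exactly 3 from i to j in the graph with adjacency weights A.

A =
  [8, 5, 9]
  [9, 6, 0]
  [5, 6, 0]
A^⊗3 =
  [10, 11, 5]
  [5, 6, 0]
  [5, 6, 0]

Each entry (A^⊗3)_ij equals the minimum over all length-3 walks i = v_0 → v_1 → … → v_3 = j of Σ_t A[v_t][v_{t+1}]. For example, for (i, j) = (0, 2) we minimise over 9 possible intermediate vertex sequences; the minimum is 5, attained along the walk 0 → 1 → 2 → 2.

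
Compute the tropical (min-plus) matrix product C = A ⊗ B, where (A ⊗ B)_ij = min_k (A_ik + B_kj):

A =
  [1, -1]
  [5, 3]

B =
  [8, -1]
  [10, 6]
A ⊗ B =
  [9, 0]
  [13, 4]

Apply the min-plus product entry-by-entry:
  C[0][0] = min over k of (A[0][0] + B[0][0] = 1 + 8 = 9, A[0][1] + B[1][0] = -1 + 10 = 9) = 9 (attained at k = 0)
  C[0][1] = min over k of (A[0][0] + B[0][1] = 1 + -1 = 0, A[0][1] + B[1][1] = -1 + 6 = 5) = 0 (attained at k = 0)
  C[1][0] = min over k of (A[1][0] + B[0][0] = 5 + 8 = 13, A[1][1] + B[1][0] = 3 + 10 = 13) = 13 (attained at k = 0)
  C[1][1] = min over k of (A[1][0] + B[0][1] = 5 + -1 = 4, A[1][1] + B[1][1] = 3 + 6 = 9) = 4 (attained at k = 0)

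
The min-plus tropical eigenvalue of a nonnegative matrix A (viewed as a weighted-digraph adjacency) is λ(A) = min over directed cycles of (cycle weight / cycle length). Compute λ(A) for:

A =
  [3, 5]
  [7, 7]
λ(A) = 3

Enumerate directed cycles and compute their means (weight / length). Sample:
  cycle 0 → 0: weight = 3, length = 1, mean = 3/1 ≈ 3.000
  cycle 1 → 1: weight = 7, length = 1, mean = 7/1 ≈ 7.000
  cycle 0 → 1 → 0: weight = 12, length = 2, mean = 12/2 ≈ 6.000
  cycle 1 → 0 → 1: weight = 12, length = 2, mean = 12/2 ≈ 6.000
Minimum mean = 3.000, attained e.g. along the cycle 0 → 0 with weight 3 and length 1. So λ(A) = 3/1 = 3.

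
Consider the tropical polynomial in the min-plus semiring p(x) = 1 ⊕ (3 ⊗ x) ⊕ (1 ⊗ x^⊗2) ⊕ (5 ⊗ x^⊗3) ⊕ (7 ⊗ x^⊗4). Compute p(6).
p(6) = 1

A tropical monomial a ⊗ x^⊗i evaluates to a + i · x. Evaluating each term at x = 6:
  Term 0 contributes 1 + 0 · 6 = 1
  Term 1 contributes 3 + 1 · 6 = 9
  Term 2 contributes 1 + 2 · 6 = 13
  Term 3 contributes 5 + 3 · 6 = 23
  Term 4 contributes 7 + 4 · 6 = 31
p(6) = ⊕ of these = min[1, 9, 13, 23, 31] = 1.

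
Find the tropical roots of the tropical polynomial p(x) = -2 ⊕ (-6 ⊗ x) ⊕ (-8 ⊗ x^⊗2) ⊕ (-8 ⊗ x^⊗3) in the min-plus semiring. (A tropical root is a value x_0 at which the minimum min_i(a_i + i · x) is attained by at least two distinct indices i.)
Roots: {0, 2, 4}

Each tropical root is a break point of the lower envelope of the lines y = a_i + i · x (there are 4 lines, with slopes 0, 1, ..., 3). Only the lines that attain the minimum somewhere contribute to roots; other lines are dominated. Here the surviving (envelope) indices are i = 3, i = 2, i = 1, i = 0.
Intersections between consecutive envelope lines give the roots: for adjacent envelope indices i < j the intersection is x = (a_i − a_j) / (j − i). Reading off the sorted break points: {0, 2, 4}.
Verification: at each break x_0, at least two indices attain the minimum of min_i(a_i + i · x_0).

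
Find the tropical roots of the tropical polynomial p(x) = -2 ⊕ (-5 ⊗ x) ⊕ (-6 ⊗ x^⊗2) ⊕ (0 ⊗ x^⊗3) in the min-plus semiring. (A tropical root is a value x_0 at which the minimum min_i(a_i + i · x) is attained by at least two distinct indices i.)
Roots: {-6, 1, 3}

Each tropical root is a break point of the lower envelope of the lines y = a_i + i · x (there are 4 lines, with slopes 0, 1, ..., 3). Only the lines that attain the minimum somewhere contribute to roots; other lines are dominated. Here the surviving (envelope) indices are i = 3, i = 2, i = 1, i = 0.
Intersections between consecutive envelope lines give the roots: for adjacent envelope indices i < j the intersection is x = (a_i − a_j) / (j − i). Reading off the sorted break points: {-6, 1, 3}.
Verification: at each break x_0, at least two indices attain the minimum of min_i(a_i + i · x_0).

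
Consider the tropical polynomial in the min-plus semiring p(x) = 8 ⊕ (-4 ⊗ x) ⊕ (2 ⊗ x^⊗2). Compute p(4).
p(4) = 0

A tropical monomial a ⊗ x^⊗i evaluates to a + i · x. Evaluating each term at x = 4:
  Term 0 contributes 8 + 0 · 4 = 8
  Term 1 contributes -4 + 1 · 4 = 0
  Term 2 contributes 2 + 2 · 4 = 10
p(4) = ⊕ of these = min[8, 0, 10] = 0.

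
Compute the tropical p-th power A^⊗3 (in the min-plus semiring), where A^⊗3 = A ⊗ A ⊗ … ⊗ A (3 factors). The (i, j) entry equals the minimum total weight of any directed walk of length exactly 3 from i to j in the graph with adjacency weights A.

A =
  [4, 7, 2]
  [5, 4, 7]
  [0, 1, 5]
A^⊗3 =
  [6, 7, 4]
  [7, 8, 9]
  [2, 3, 6]

Each entry (A^⊗3)_ij equals the minimum over all length-3 walks i = v_0 → v_1 → … → v_3 = j of Σ_t A[v_t][v_{t+1}]. For example, for (i, j) = (0, 2) we minimise over 9 possible intermediate vertex sequences; the minimum is 4, attained along the walk 0 → 2 → 0 → 2.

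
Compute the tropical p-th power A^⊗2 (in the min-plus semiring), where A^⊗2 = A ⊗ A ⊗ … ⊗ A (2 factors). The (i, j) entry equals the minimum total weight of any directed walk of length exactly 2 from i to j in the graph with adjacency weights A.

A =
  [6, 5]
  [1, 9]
A^⊗2 =
  [6, 11]
  [7, 6]

Each entry (A^⊗2)_ij equals the minimum over all length-2 walks i = v_0 → v_1 → … → v_2 = j of Σ_t A[v_t][v_{t+1}]. For example, for (i, j) = (0, 1) we minimise over 2 possible intermediate vertex sequences; the minimum is 11, attained along the walk 0 → 0 → 1.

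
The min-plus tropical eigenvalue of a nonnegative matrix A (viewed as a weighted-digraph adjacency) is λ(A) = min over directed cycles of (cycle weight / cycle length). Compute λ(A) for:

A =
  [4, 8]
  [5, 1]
λ(A) = 1

Enumerate directed cycles and compute their means (weight / length). Sample:
  cycle 0 → 0: weight = 4, length = 1, mean = 4/1 ≈ 4.000
  cycle 1 → 1: weight = 1, length = 1, mean = 1/1 ≈ 1.000
  cycle 0 → 1 → 0: weight = 13, length = 2, mean = 13/2 ≈ 6.500
  cycle 1 → 0 → 1: weight = 13, length = 2, mean = 13/2 ≈ 6.500
Minimum mean = 1.000, attained e.g. along the cycle 1 → 1 with weight 1 and length 1. So λ(A) = 1/1 = 1.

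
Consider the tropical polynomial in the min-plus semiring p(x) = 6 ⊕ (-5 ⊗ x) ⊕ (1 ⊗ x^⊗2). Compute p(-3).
p(-3) = -8

A tropical monomial a ⊗ x^⊗i evaluates to a + i · x. Evaluating each term at x = -3:
  Term 0 contributes 6 + 0 · -3 = 6
  Term 1 contributes -5 + 1 · -3 = -8
  Term 2 contributes 1 + 2 · -3 = -5
p(-3) = ⊕ of these = min[6, -8, -5] = -8.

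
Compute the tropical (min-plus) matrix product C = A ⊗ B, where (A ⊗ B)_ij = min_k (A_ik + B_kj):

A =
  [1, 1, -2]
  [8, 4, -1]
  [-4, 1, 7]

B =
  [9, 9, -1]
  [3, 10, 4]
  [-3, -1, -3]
A ⊗ B =
  [-5, -3, -5]
  [-4, -2, -4]
  [4, 5, -5]

Apply the min-plus product entry-by-entry:
  C[0][0] = min over k of (A[0][0] + B[0][0] = 1 + 9 = 10, A[0][1] + B[1][0] = 1 + 3 = 4, A[0][2] + B[2][0] = -2 + -3 = -5) = -5 (attained at k = 2)
  C[0][1] = min over k of (A[0][0] + B[0][1] = 1 + 9 = 10, A[0][1] + B[1][1] = 1 + 10 = 11, A[0][2] + B[2][1] = -2 + -1 = -3) = -3 (attained at k = 2)
  C[0][2] = min over k of (A[0][0] + B[0][2] = 1 + -1 = 0, A[0][1] + B[1][2] = 1 + 4 = 5, A[0][2] + B[2][2] = -2 + -3 = -5) = -5 (attained at k = 2)
  C[1][0] = min over k of (A[1][0] + B[0][0] = 8 + 9 = 17, A[1][1] + B[1][0] = 4 + 3 = 7, A[1][2] + B[2][0] = -1 + -3 = -4) = -4 (attained at k = 2)
  C[1][1] = min over k of (A[1][0] + B[0][1] = 8 + 9 = 17, A[1][1] + B[1][1] = 4 + 10 = 14, A[1][2] + B[2][1] = -1 + -1 = -2) = -2 (attained at k = 2)
  C[1][2] = min over k of (A[1][0] + B[0][2] = 8 + -1 = 7, A[1][1] + B[1][2] = 4 + 4 = 8, A[1][2] + B[2][2] = -1 + -3 = -4) = -4 (attained at k = 2)
  C[2][0] = min over k of (A[2][0] + B[0][0] = -4 + 9 = 5, A[2][1] + B[1][0] = 1 + 3 = 4, A[2][2] + B[2][0] = 7 + -3 = 4) = 4 (attained at k = 1)
  C[2][1] = min over k of (A[2][0] + B[0][1] = -4 + 9 = 5, A[2][1] + B[1][1] = 1 + 10 = 11, A[2][2] + B[2][1] = 7 + -1 = 6) = 5 (attained at k = 0)
  C[2][2] = min over k of (A[2][0] + B[0][2] = -4 + -1 = -5, A[2][1] + B[1][2] = 1 + 4 = 5, A[2][2] + B[2][2] = 7 + -3 = 4) = -5 (attained at k = 0)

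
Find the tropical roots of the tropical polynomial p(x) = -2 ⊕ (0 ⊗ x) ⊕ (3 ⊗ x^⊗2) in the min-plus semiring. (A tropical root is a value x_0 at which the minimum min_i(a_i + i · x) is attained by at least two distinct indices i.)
Roots: {-3, -2}

Each tropical root is a break point of the lower envelope of the lines y = a_i + i · x (there are 3 lines, with slopes 0, 1, ..., 2). Only the lines that attain the minimum somewhere contribute to roots; other lines are dominated. Here the surviving (envelope) indices are i = 2, i = 1, i = 0.
Intersections between consecutive envelope lines give the roots: for adjacent envelope indices i < j the intersection is x = (a_i − a_j) / (j − i). Reading off the sorted break points: {-3, -2}.
Verification: at each break x_0, at least two indices attain the minimum of min_i(a_i + i · x_0).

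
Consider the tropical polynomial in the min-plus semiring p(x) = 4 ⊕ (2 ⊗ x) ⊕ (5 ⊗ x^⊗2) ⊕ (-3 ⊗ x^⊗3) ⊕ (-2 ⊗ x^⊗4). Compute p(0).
p(0) = -3

A tropical monomial a ⊗ x^⊗i evaluates to a + i · x. Evaluating each term at x = 0:
  Term 0 contributes 4 + 0 · 0 = 4
  Term 1 contributes 2 + 1 · 0 = 2
  Term 2 contributes 5 + 2 · 0 = 5
  Term 3 contributes -3 + 3 · 0 = -3
  Term 4 contributes -2 + 4 · 0 = -2
p(0) = ⊕ of these = min[4, 2, 5, -3, -2] = -3.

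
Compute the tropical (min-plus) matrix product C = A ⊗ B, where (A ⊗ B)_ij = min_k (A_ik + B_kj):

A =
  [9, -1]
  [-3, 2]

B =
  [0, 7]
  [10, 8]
A ⊗ B =
  [9, 7]
  [-3, 4]

Apply the min-plus product entry-by-entry:
  C[0][0] = min over k of (A[0][0] + B[0][0] = 9 + 0 = 9, A[0][1] + B[1][0] = -1 + 10 = 9) = 9 (attained at k = 0)
  C[0][1] = min over k of (A[0][0] + B[0][1] = 9 + 7 = 16, A[0][1] + B[1][1] = -1 + 8 = 7) = 7 (attained at k = 1)
  C[1][0] = min over k of (A[1][0] + B[0][0] = -3 + 0 = -3, A[1][1] + B[1][0] = 2 + 10 = 12) = -3 (attained at k = 0)
  C[1][1] = min over k of (A[1][0] + B[0][1] = -3 + 7 = 4, A[1][1] + B[1][1] = 2 + 8 = 10) = 4 (attained at k = 0)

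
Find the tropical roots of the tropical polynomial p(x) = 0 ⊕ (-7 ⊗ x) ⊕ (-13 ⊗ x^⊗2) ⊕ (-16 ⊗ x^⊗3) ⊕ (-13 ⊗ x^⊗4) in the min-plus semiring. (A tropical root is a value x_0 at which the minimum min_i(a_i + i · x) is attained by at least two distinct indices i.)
Roots: {-3, 3, 6, 7}

Each tropical root is a break point of the lower envelope of the lines y = a_i + i · x (there are 5 lines, with slopes 0, 1, ..., 4). Only the lines that attain the minimum somewhere contribute to roots; other lines are dominated. Here the surviving (envelope) indices are i = 4, i = 3, i = 2, i = 1, i = 0.
Intersections between consecutive envelope lines give the roots: for adjacent envelope indices i < j the intersection is x = (a_i − a_j) / (j − i). Reading off the sorted break points: {-3, 3, 6, 7}.
Verification: at each break x_0, at least two indices attain the minimum of min_i(a_i + i · x_0).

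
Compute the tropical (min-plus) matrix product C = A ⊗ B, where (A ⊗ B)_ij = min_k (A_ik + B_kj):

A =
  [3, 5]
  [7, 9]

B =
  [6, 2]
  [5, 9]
A ⊗ B =
  [9, 5]
  [13, 9]

Apply the min-plus product entry-by-entry:
  C[0][0] = min over k of (A[0][0] + B[0][0] = 3 + 6 = 9, A[0][1] + B[1][0] = 5 + 5 = 10) = 9 (attained at k = 0)
  C[0][1] = min over k of (A[0][0] + B[0][1] = 3 + 2 = 5, A[0][1] + B[1][1] = 5 + 9 = 14) = 5 (attained at k = 0)
  C[1][0] = min over k of (A[1][0] + B[0][0] = 7 + 6 = 13, A[1][1] + B[1][0] = 9 + 5 = 14) = 13 (attained at k = 0)
  C[1][1] = min over k of (A[1][0] + B[0][1] = 7 + 2 = 9, A[1][1] + B[1][1] = 9 + 9 = 18) = 9 (attained at k = 0)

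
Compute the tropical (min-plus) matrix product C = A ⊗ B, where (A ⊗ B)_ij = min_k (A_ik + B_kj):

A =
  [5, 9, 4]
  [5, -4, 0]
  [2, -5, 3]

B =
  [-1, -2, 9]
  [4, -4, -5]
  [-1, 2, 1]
A ⊗ B =
  [3, 3, 4]
  [-1, -8, -9]
  [-1, -9, -10]

Apply the min-plus product entry-by-entry:
  C[0][0] = min over k of (A[0][0] + B[0][0] = 5 + -1 = 4, A[0][1] + B[1][0] = 9 + 4 = 13, A[0][2] + B[2][0] = 4 + -1 = 3) = 3 (attained at k = 2)
  C[0][1] = min over k of (A[0][0] + B[0][1] = 5 + -2 = 3, A[0][1] + B[1][1] = 9 + -4 = 5, A[0][2] + B[2][1] = 4 + 2 = 6) = 3 (attained at k = 0)
  C[0][2] = min over k of (A[0][0] + B[0][2] = 5 + 9 = 14, A[0][1] + B[1][2] = 9 + -5 = 4, A[0][2] + B[2][2] = 4 + 1 = 5) = 4 (attained at k = 1)
  C[1][0] = min over k of (A[1][0] + B[0][0] = 5 + -1 = 4, A[1][1] + B[1][0] = -4 + 4 = 0, A[1][2] + B[2][0] = 0 + -1 = -1) = -1 (attained at k = 2)
  C[1][1] = min over k of (A[1][0] + B[0][1] = 5 + -2 = 3, A[1][1] + B[1][1] = -4 + -4 = -8, A[1][2] + B[2][1] = 0 + 2 = 2) = -8 (attained at k = 1)
  C[1][2] = min over k of (A[1][0] + B[0][2] = 5 + 9 = 14, A[1][1] + B[1][2] = -4 + -5 = -9, A[1][2] + B[2][2] = 0 + 1 = 1) = -9 (attained at k = 1)
  C[2][0] = min over k of (A[2][0] + B[0][0] = 2 + -1 = 1, A[2][1] + B[1][0] = -5 + 4 = -1, A[2][2] + B[2][0] = 3 + -1 = 2) = -1 (attained at k = 1)
  C[2][1] = min over k of (A[2][0] + B[0][1] = 2 + -2 = 0, A[2][1] + B[1][1] = -5 + -4 = -9, A[2][2] + B[2][1] = 3 + 2 = 5) = -9 (attained at k = 1)
  C[2][2] = min over k of (A[2][0] + B[0][2] = 2 + 9 = 11, A[2][1] + B[1][2] = -5 + -5 = -10, A[2][2] + B[2][2] = 3 + 1 = 4) = -10 (attained at k = 1)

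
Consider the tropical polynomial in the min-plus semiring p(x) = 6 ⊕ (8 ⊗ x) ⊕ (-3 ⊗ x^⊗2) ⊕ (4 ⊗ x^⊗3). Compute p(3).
p(3) = 3

A tropical monomial a ⊗ x^⊗i evaluates to a + i · x. Evaluating each term at x = 3:
  Term 0 contributes 6 + 0 · 3 = 6
  Term 1 contributes 8 + 1 · 3 = 11
  Term 2 contributes -3 + 2 · 3 = 3
  Term 3 contributes 4 + 3 · 3 = 13
p(3) = ⊕ of these = min[6, 11, 3, 13] = 3.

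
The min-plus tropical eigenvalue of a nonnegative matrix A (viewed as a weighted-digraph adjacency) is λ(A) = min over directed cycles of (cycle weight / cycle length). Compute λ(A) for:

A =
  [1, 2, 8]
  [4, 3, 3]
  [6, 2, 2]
λ(A) = 1

Enumerate directed cycles and compute their means (weight / length). Sample:
  cycle 0 → 0: weight = 1, length = 1, mean = 1/1 ≈ 1.000
  cycle 1 → 1: weight = 3, length = 1, mean = 3/1 ≈ 3.000
  cycle 2 → 2: weight = 2, length = 1, mean = 2/1 ≈ 2.000
  cycle 0 → 1 → 0: weight = 6, length = 2, mean = 6/2 ≈ 3.000
  cycle 0 → 2 → 0: weight = 14, length = 2, mean = 14/2 ≈ 7.000
  cycle 1 → 0 → 1: weight = 6, length = 2, mean = 6/2 ≈ 3.000
Minimum mean = 1.000, attained e.g. along the cycle 0 → 0 with weight 1 and length 1. So λ(A) = 1/1 = 1.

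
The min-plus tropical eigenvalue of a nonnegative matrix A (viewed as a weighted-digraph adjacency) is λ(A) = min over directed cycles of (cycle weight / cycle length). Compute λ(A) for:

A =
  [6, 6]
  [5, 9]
λ(A) = 11/2

Enumerate directed cycles and compute their means (weight / length). Sample:
  cycle 0 → 0: weight = 6, length = 1, mean = 6/1 ≈ 6.000
  cycle 1 → 1: weight = 9, length = 1, mean = 9/1 ≈ 9.000
  cycle 0 → 1 → 0: weight = 11, length = 2, mean = 11/2 ≈ 5.500
  cycle 1 → 0 → 1: weight = 11, length = 2, mean = 11/2 ≈ 5.500
Minimum mean = 5.500, attained e.g. along the cycle 0 → 1 → 0 with weight 11 and length 2. So λ(A) = 11/2 = 11/2.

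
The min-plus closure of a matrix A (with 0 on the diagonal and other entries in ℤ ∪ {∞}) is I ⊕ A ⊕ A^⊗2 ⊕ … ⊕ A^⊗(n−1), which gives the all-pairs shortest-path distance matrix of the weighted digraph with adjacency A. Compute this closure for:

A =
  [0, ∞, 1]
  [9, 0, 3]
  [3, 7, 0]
Closure =
  [0, 8, 1]
  [6, 0, 3]
  [3, 7, 0]

This is the Floyd-Warshall all-pairs shortest-path computation. For each intermediate vertex k = 0, 1, …, 2, update dist[i][j] ← min(dist[i][j], dist[i][k] + dist[k][j]). The final matrix gives, for each (i, j), the minimum total weight of any directed path from i to j (possibly empty when i = j).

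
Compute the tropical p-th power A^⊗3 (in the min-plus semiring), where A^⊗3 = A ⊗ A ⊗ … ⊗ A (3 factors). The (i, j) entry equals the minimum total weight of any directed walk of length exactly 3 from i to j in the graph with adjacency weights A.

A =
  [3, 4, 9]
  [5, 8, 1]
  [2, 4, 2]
A^⊗3 =
  [7, 9, 7]
  [5, 7, 5]
  [6, 8, 6]

Each entry (A^⊗3)_ij equals the minimum over all length-3 walks i = v_0 → v_1 → … → v_3 = j of Σ_t A[v_t][v_{t+1}]. For example, for (i, j) = (0, 2) we minimise over 9 possible intermediate vertex sequences; the minimum is 7, attained along the walk 0 → 1 → 2 → 2.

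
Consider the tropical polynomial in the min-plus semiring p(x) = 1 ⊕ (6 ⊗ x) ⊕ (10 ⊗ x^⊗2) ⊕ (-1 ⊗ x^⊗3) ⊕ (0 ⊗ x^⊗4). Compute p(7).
p(7) = 1

A tropical monomial a ⊗ x^⊗i evaluates to a + i · x. Evaluating each term at x = 7:
  Term 0 contributes 1 + 0 · 7 = 1
  Term 1 contributes 6 + 1 · 7 = 13
  Term 2 contributes 10 + 2 · 7 = 24
  Term 3 contributes -1 + 3 · 7 = 20
  Term 4 contributes 0 + 4 · 7 = 28
p(7) = ⊕ of these = min[1, 13, 24, 20, 28] = 1.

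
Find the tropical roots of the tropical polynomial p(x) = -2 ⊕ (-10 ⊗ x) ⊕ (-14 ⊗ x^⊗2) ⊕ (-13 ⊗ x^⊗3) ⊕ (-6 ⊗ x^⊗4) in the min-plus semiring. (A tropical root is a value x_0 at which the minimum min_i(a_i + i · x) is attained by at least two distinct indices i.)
Roots: {-7, -1, 4, 8}

Each tropical root is a break point of the lower envelope of the lines y = a_i + i · x (there are 5 lines, with slopes 0, 1, ..., 4). Only the lines that attain the minimum somewhere contribute to roots; other lines are dominated. Here the surviving (envelope) indices are i = 4, i = 3, i = 2, i = 1, i = 0.
Intersections between consecutive envelope lines give the roots: for adjacent envelope indices i < j the intersection is x = (a_i − a_j) / (j − i). Reading off the sorted break points: {-7, -1, 4, 8}.
Verification: at each break x_0, at least two indices attain the minimum of min_i(a_i + i · x_0).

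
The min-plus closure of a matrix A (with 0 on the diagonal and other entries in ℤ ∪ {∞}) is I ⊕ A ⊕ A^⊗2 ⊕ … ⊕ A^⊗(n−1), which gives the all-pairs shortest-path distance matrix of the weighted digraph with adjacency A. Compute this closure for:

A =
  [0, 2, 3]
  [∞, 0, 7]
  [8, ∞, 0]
Closure =
  [0, 2, 3]
  [15, 0, 7]
  [8, 10, 0]

This is the Floyd-Warshall all-pairs shortest-path computation. For each intermediate vertex k = 0, 1, …, 2, update dist[i][j] ← min(dist[i][j], dist[i][k] + dist[k][j]). The final matrix gives, for each (i, j), the minimum total weight of any directed path from i to j (possibly empty when i = j).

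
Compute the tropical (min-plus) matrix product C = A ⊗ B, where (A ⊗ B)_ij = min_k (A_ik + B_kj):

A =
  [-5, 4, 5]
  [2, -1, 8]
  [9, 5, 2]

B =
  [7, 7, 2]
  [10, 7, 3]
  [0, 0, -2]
A ⊗ B =
  [2, 2, -3]
  [8, 6, 2]
  [2, 2, 0]

Apply the min-plus product entry-by-entry:
  C[0][0] = min over k of (A[0][0] + B[0][0] = -5 + 7 = 2, A[0][1] + B[1][0] = 4 + 10 = 14, A[0][2] + B[2][0] = 5 + 0 = 5) = 2 (attained at k = 0)
  C[0][1] = min over k of (A[0][0] + B[0][1] = -5 + 7 = 2, A[0][1] + B[1][1] = 4 + 7 = 11, A[0][2] + B[2][1] = 5 + 0 = 5) = 2 (attained at k = 0)
  C[0][2] = min over k of (A[0][0] + B[0][2] = -5 + 2 = -3, A[0][1] + B[1][2] = 4 + 3 = 7, A[0][2] + B[2][2] = 5 + -2 = 3) = -3 (attained at k = 0)
  C[1][0] = min over k of (A[1][0] + B[0][0] = 2 + 7 = 9, A[1][1] + B[1][0] = -1 + 10 = 9, A[1][2] + B[2][0] = 8 + 0 = 8) = 8 (attained at k = 2)
  C[1][1] = min over k of (A[1][0] + B[0][1] = 2 + 7 = 9, A[1][1] + B[1][1] = -1 + 7 = 6, A[1][2] + B[2][1] = 8 + 0 = 8) = 6 (attained at k = 1)
  C[1][2] = min over k of (A[1][0] + B[0][2] = 2 + 2 = 4, A[1][1] + B[1][2] = -1 + 3 = 2, A[1][2] + B[2][2] = 8 + -2 = 6) = 2 (attained at k = 1)
  C[2][0] = min over k of (A[2][0] + B[0][0] = 9 + 7 = 16, A[2][1] + B[1][0] = 5 + 10 = 15, A[2][2] + B[2][0] = 2 + 0 = 2) = 2 (attained at k = 2)
  C[2][1] = min over k of (A[2][0] + B[0][1] = 9 + 7 = 16, A[2][1] + B[1][1] = 5 + 7 = 12, A[2][2] + B[2][1] = 2 + 0 = 2) = 2 (attained at k = 2)
  C[2][2] = min over k of (A[2][0] + B[0][2] = 9 + 2 = 11, A[2][1] + B[1][2] = 5 + 3 = 8, A[2][2] + B[2][2] = 2 + -2 = 0) = 0 (attained at k = 2)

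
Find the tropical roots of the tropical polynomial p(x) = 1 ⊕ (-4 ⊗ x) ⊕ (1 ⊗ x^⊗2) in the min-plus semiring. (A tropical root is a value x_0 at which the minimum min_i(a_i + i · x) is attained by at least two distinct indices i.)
Roots: {-5, 5}

Each tropical root is a break point of the lower envelope of the lines y = a_i + i · x (there are 3 lines, with slopes 0, 1, ..., 2). Only the lines that attain the minimum somewhere contribute to roots; other lines are dominated. Here the surviving (envelope) indices are i = 2, i = 1, i = 0.
Intersections between consecutive envelope lines give the roots: for adjacent envelope indices i < j the intersection is x = (a_i − a_j) / (j − i). Reading off the sorted break points: {-5, 5}.
Verification: at each break x_0, at least two indices attain the minimum of min_i(a_i + i · x_0).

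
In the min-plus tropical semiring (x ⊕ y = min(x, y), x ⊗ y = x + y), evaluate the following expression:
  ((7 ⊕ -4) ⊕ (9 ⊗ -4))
((7 ⊕ -4) ⊕ (9 ⊗ -4)) = -4

Expand innermost to outermost. Recall ⊕ takes the minimum of its arguments and ⊗ takes their sum. Working out the expression ((7 ⊕ -4) ⊕ (9 ⊗ -4)) gives -4.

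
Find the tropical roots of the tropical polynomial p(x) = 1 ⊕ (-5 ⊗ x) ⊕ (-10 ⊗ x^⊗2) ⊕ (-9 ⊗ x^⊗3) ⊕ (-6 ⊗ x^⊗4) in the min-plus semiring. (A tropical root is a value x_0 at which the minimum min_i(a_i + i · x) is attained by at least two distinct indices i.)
Roots: {-3, -1, 5, 6}

Each tropical root is a break point of the lower envelope of the lines y = a_i + i · x (there are 5 lines, with slopes 0, 1, ..., 4). Only the lines that attain the minimum somewhere contribute to roots; other lines are dominated. Here the surviving (envelope) indices are i = 4, i = 3, i = 2, i = 1, i = 0.
Intersections between consecutive envelope lines give the roots: for adjacent envelope indices i < j the intersection is x = (a_i − a_j) / (j − i). Reading off the sorted break points: {-3, -1, 5, 6}.
Verification: at each break x_0, at least two indices attain the minimum of min_i(a_i + i · x_0).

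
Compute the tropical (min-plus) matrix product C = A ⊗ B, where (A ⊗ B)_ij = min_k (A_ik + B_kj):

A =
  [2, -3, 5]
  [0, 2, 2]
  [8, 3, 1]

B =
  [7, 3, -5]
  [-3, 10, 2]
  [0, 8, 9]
A ⊗ B =
  [-6, 5, -3]
  [-1, 3, -5]
  [0, 9, 3]

Apply the min-plus product entry-by-entry:
  C[0][0] = min over k of (A[0][0] + B[0][0] = 2 + 7 = 9, A[0][1] + B[1][0] = -3 + -3 = -6, A[0][2] + B[2][0] = 5 + 0 = 5) = -6 (attained at k = 1)
  C[0][1] = min over k of (A[0][0] + B[0][1] = 2 + 3 = 5, A[0][1] + B[1][1] = -3 + 10 = 7, A[0][2] + B[2][1] = 5 + 8 = 13) = 5 (attained at k = 0)
  C[0][2] = min over k of (A[0][0] + B[0][2] = 2 + -5 = -3, A[0][1] + B[1][2] = -3 + 2 = -1, A[0][2] + B[2][2] = 5 + 9 = 14) = -3 (attained at k = 0)
  C[1][0] = min over k of (A[1][0] + B[0][0] = 0 + 7 = 7, A[1][1] + B[1][0] = 2 + -3 = -1, A[1][2] + B[2][0] = 2 + 0 = 2) = -1 (attained at k = 1)
  C[1][1] = min over k of (A[1][0] + B[0][1] = 0 + 3 = 3, A[1][1] + B[1][1] = 2 + 10 = 12, A[1][2] + B[2][1] = 2 + 8 = 10) = 3 (attained at k = 0)
  C[1][2] = min over k of (A[1][0] + B[0][2] = 0 + -5 = -5, A[1][1] + B[1][2] = 2 + 2 = 4, A[1][2] + B[2][2] = 2 + 9 = 11) = -5 (attained at k = 0)
  C[2][0] = min over k of (A[2][0] + B[0][0] = 8 + 7 = 15, A[2][1] + B[1][0] = 3 + -3 = 0, A[2][2] + B[2][0] = 1 + 0 = 1) = 0 (attained at k = 1)
  C[2][1] = min over k of (A[2][0] + B[0][1] = 8 + 3 = 11, A[2][1] + B[1][1] = 3 + 10 = 13, A[2][2] + B[2][1] = 1 + 8 = 9) = 9 (attained at k = 2)
  C[2][2] = min over k of (A[2][0] + B[0][2] = 8 + -5 = 3, A[2][1] + B[1][2] = 3 + 2 = 5, A[2][2] + B[2][2] = 1 + 9 = 10) = 3 (attained at k = 0)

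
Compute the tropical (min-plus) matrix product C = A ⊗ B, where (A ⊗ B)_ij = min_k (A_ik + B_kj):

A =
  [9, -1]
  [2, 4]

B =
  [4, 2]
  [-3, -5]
A ⊗ B =
  [-4, -6]
  [1, -1]

Apply the min-plus product entry-by-entry:
  C[0][0] = min over k of (A[0][0] + B[0][0] = 9 + 4 = 13, A[0][1] + B[1][0] = -1 + -3 = -4) = -4 (attained at k = 1)
  C[0][1] = min over k of (A[0][0] + B[0][1] = 9 + 2 = 11, A[0][1] + B[1][1] = -1 + -5 = -6) = -6 (attained at k = 1)
  C[1][0] = min over k of (A[1][0] + B[0][0] = 2 + 4 = 6, A[1][1] + B[1][0] = 4 + -3 = 1) = 1 (attained at k = 1)
  C[1][1] = min over k of (A[1][0] + B[0][1] = 2 + 2 = 4, A[1][1] + B[1][1] = 4 + -5 = -1) = -1 (attained at k = 1)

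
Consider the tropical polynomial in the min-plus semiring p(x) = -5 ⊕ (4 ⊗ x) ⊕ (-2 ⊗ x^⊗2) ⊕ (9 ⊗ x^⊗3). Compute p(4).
p(4) = -5

A tropical monomial a ⊗ x^⊗i evaluates to a + i · x. Evaluating each term at x = 4:
  Term 0 contributes -5 + 0 · 4 = -5
  Term 1 contributes 4 + 1 · 4 = 8
  Term 2 contributes -2 + 2 · 4 = 6
  Term 3 contributes 9 + 3 · 4 = 21
p(4) = ⊕ of these = min[-5, 8, 6, 21] = -5.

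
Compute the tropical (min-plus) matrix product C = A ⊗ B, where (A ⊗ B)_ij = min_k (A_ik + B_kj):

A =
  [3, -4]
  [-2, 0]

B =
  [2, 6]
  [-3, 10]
A ⊗ B =
  [-7, 6]
  [-3, 4]

Apply the min-plus product entry-by-entry:
  C[0][0] = min over k of (A[0][0] + B[0][0] = 3 + 2 = 5, A[0][1] + B[1][0] = -4 + -3 = -7) = -7 (attained at k = 1)
  C[0][1] = min over k of (A[0][0] + B[0][1] = 3 + 6 = 9, A[0][1] + B[1][1] = -4 + 10 = 6) = 6 (attained at k = 1)
  C[1][0] = min over k of (A[1][0] + B[0][0] = -2 + 2 = 0, A[1][1] + B[1][0] = 0 + -3 = -3) = -3 (attained at k = 1)
  C[1][1] = min over k of (A[1][0] + B[0][1] = -2 + 6 = 4, A[1][1] + B[1][1] = 0 + 10 = 10) = 4 (attained at k = 0)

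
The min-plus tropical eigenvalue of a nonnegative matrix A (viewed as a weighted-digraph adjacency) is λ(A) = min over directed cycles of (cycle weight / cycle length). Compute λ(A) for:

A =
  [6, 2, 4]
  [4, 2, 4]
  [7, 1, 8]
λ(A) = 2

Enumerate directed cycles and compute their means (weight / length). Sample:
  cycle 0 → 0: weight = 6, length = 1, mean = 6/1 ≈ 6.000
  cycle 1 → 1: weight = 2, length = 1, mean = 2/1 ≈ 2.000
  cycle 2 → 2: weight = 8, length = 1, mean = 8/1 ≈ 8.000
  cycle 0 → 1 → 0: weight = 6, length = 2, mean = 6/2 ≈ 3.000
  cycle 0 → 2 → 0: weight = 11, length = 2, mean = 11/2 ≈ 5.500
  cycle 1 → 0 → 1: weight = 6, length = 2, mean = 6/2 ≈ 3.000
Minimum mean = 2.000, attained e.g. along the cycle 1 → 1 with weight 2 and length 1. So λ(A) = 2/1 = 2.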